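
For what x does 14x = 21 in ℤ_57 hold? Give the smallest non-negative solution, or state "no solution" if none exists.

First find gcd(14, 57):
57 = 4×14 + 1
14 = 14×1 + 0
gcd = 1, so a unique solution mod 57 exists.
Back-substitute for the Bézout coefficients:
1 = 57 − 4·14
So 14·(-4) ≡ 1 (mod 57), giving 14⁻¹ ≡ 53.
x ≡ 14⁻¹·21 ≡ 53·21 ≡ 30 (mod 57).

30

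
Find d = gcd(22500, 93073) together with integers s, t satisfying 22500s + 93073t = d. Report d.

Euclidean algorithm:
93073 = 4·22500 + 3073
22500 = 7·3073 + 989
3073 = 3·989 + 106
989 = 9·106 + 35
106 = 3·35 + 1
35 = 35·1 + 0
gcd(22500, 93073) = 1.
Express as a combination:
1 = 106 − 3·35
1 = −3·989 + 28·106
1 = 28·3073 − 87·989
1 = −87·22500 + 637·3073
1 = 637·93073 − 2635·22500
So 1 = (637)·93073 + (-2635)·22500.

1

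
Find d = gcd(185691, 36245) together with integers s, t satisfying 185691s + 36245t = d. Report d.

Repeated division:
185691 = 5·36245 + 4466
36245 = 8·4466 + 517
4466 = 8·517 + 330
517 = 1·330 + 187
330 = 1·187 + 143
187 = 1·143 + 44
143 = 3·44 + 11
44 = 4·11 + 0
gcd(185691, 36245) = 11.
Working backward:
11 = 143 − 3·44
11 = −3·187 + 4·143
11 = 4·330 − 7·187
11 = −7·517 + 11·330
11 = 11·4466 − 95·517
11 = −95·36245 + 771·4466
11 = 771·185691 − 3950·36245
So 11 = (771)·185691 + (-3950)·36245.

11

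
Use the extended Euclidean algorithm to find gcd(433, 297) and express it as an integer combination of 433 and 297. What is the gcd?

Apply Euclid's algorithm to 433 and 297:
433 = 1×297 + 136
297 = 2×136 + 25
136 = 5×25 + 11
25 = 2×11 + 3
11 = 3×3 + 2
3 = 1×2 + 1
2 = 2×1 + 0
gcd(433, 297) = 1.
Express as a combination:
1 = 3 − 2
1 = −11 + 4·3
1 = 4·25 − 9·11
1 = −9·136 + 49·25
1 = 49·297 − 107·136
1 = −107·433 + 156·297
So 1 = (-107)·433 + (156)·297.

1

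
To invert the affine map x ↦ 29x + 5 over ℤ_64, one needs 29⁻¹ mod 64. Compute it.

53

Run Euclid on (64, 29):
64 = 2×29 + 6
29 = 4×6 + 5
6 = 1×5 + 1
5 = 5×1 + 0
The gcd is 1. Working backward:
1 = 6 − 5
1 = −29 + 5·6
1 = 5·64 − 11·29
Thus 29·(-11) ≡ 1 (mod 64); reducing, -11 mod 64 = 53.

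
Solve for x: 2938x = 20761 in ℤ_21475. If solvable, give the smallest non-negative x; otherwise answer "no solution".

First find gcd(2938, 21475):
21475 = 7·2938 + 909
2938 = 3·909 + 211
909 = 4·211 + 65
211 = 3·65 + 16
65 = 4·16 + 1
16 = 16·1 + 0
gcd = 1, so a unique solution mod 21475 exists.
Back-substitute for the Bézout coefficients:
1 = 65 − 4·16
1 = −4·211 + 13·65
1 = 13·909 − 56·211
1 = −56·2938 + 181·909
1 = 181·21475 − 1323·2938
So 2938·(-1323) ≡ 1 (mod 21475), giving 2938⁻¹ ≡ 20152.
x ≡ 2938⁻¹·20761 ≡ 20152·20761 ≡ 21197 (mod 21475).

21197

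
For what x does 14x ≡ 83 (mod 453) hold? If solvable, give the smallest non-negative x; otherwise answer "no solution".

First find gcd(14, 453):
453 = 32*14 + 5
14 = 2*5 + 4
5 = 1*4 + 1
4 = 4*1 + 0
gcd = 1, so a unique solution mod 453 exists.
Back-substitute for the Bézout coefficients:
1 = 5 − 4
1 = −14 + 3·5
1 = 3·453 − 97·14
So 14·(-97) ≡ 1 (mod 453), giving 14⁻¹ ≡ 356.
x ≡ 14⁻¹·83 ≡ 356·83 ≡ 103 (mod 453).

103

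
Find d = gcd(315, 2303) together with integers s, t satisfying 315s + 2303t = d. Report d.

Repeated division:
2303 = 7×315 + 98
315 = 3×98 + 21
98 = 4×21 + 14
21 = 1×14 + 7
14 = 2×7 + 0
gcd(315, 2303) = 7.
Working backward:
7 = 21 − 14
7 = −98 + 5·21
7 = 5·315 − 16·98
7 = −16·2303 + 117·315
So 7 = (-16)·2303 + (117)·315.

7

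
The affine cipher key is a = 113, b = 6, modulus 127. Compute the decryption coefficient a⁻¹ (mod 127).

9

Run Euclid on (127, 113):
127 = 1*113 + 14
113 = 8*14 + 1
14 = 14*1 + 0
The gcd is 1. Working backward:
1 = 113 − 8·14
1 = −8·127 + 9·113
So 113·9 ≡ 1 (mod 127).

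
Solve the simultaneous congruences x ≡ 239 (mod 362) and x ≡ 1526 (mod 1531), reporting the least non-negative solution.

Write x = 239 + 362·k. Then 362·k ≡ 1526 − 239 ≡ 1287 (mod 1531).
Need 362⁻¹ mod 1531. Extended Euclid on (1531, 362):
1531 = 4·362 + 83
362 = 4·83 + 30
83 = 2·30 + 23
30 = 1·23 + 7
23 = 3·7 + 2
7 = 3·2 + 1
2 = 2·1 + 0
Back-substitute:
1 = 7 − 3·2
1 = −3·23 + 10·7
1 = 10·30 − 13·23
1 = −13·83 + 36·30
1 = 36·362 − 157·83
1 = −157·1531 + 664·362
362⁻¹ ≡ 664 (mod 1531), so k ≡ 664·1287 ≡ 270 (mod 1531).
x = 239 + 362·270 = 97979.

97979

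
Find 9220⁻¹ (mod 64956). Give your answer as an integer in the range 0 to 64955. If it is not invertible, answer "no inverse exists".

no inverse exists

Euclidean algorithm on 64956, 9220:
64956 = 7×9220 + 416
9220 = 22×416 + 68
416 = 6×68 + 8
68 = 8×8 + 4
8 = 2×4 + 0
gcd(9220, 64956) = 4 ≠ 1, so 9220 has no multiplicative inverse modulo 64956.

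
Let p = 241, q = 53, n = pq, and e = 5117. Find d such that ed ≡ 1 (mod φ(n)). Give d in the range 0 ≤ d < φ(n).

4373

φ(n) = (p−1)(q−1) = 240·52 = 12480.
Need d with 5117·d ≡ 1 (mod 12480). Apply the extended Euclidean algorithm:
12480 = 2*5117 + 2246
5117 = 2*2246 + 625
2246 = 3*625 + 371
625 = 1*371 + 254
371 = 1*254 + 117
254 = 2*117 + 20
117 = 5*20 + 17
20 = 1*17 + 3
17 = 5*3 + 2
3 = 1*2 + 1
2 = 2*1 + 0
Back-substitute:
1 = 3 − 2
1 = −17 + 6·3
1 = 6·20 − 7·17
1 = −7·117 + 41·20
1 = 41·254 − 89·117
1 = −89·371 + 130·254
1 = 130·625 − 219·371
1 = −219·2246 + 787·625
1 = 787·5117 − 1793·2246
1 = −1793·12480 + 4373·5117
So 5117·4373 ≡ 1 (mod 12480), hence d = 4373.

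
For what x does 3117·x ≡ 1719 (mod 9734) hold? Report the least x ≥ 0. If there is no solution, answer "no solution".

First find gcd(3117, 9734):
9734 = 3·3117 + 383
3117 = 8·383 + 53
383 = 7·53 + 12
53 = 4·12 + 5
12 = 2·5 + 2
5 = 2·2 + 1
2 = 2·1 + 0
gcd = 1, so a unique solution mod 9734 exists.
Back-substitute for the Bézout coefficients:
1 = 5 − 2·2
1 = −2·12 + 5·5
1 = 5·53 − 22·12
1 = −22·383 + 159·53
1 = 159·3117 − 1294·383
1 = −1294·9734 + 4041·3117
So 3117·(4041) ≡ 1 (mod 9734), giving 3117⁻¹ ≡ 4041.
x ≡ 3117⁻¹·1719 ≡ 4041·1719 ≡ 6137 (mod 9734).

6137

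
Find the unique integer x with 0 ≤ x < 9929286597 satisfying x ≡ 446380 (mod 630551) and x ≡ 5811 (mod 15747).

3241478520

Write x = 446380 + 630551·k. Then 630551·k ≡ 5811 − 446380 ≡ 347 (mod 15747).
Need 630551⁻¹ mod 15747. Extended Euclid on (15747, 671):
15747 = 23·671 + 314
671 = 2·314 + 43
314 = 7·43 + 13
43 = 3·13 + 4
13 = 3·4 + 1
4 = 4·1 + 0
Back-substitute:
1 = 13 − 3·4
1 = −3·43 + 10·13
1 = 10·314 − 73·43
1 = −73·671 + 156·314
1 = 156·15747 − 3661·671
630551⁻¹ ≡ 12086 (mod 15747), so k ≡ 12086·347 ≡ 5140 (mod 15747).
x = 446380 + 630551·5140 = 3241478520.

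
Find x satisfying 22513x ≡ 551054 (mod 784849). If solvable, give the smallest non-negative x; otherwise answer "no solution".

First find gcd(22513, 784849):
784849 = 34·22513 + 19407
22513 = 1·19407 + 3106
19407 = 6·3106 + 771
3106 = 4·771 + 22
771 = 35·22 + 1
22 = 22·1 + 0
gcd = 1, so a unique solution mod 784849 exists.
Back-substitute for the Bézout coefficients:
1 = 771 − 35·22
1 = −35·3106 + 141·771
1 = 141·19407 − 881·3106
1 = −881·22513 + 1022·19407
1 = 1022·784849 − 35629·22513
So 22513·(-35629) ≡ 1 (mod 784849), giving 22513⁻¹ ≡ 749220.
x ≡ 22513⁻¹·551054 ≡ 749220·551054 ≡ 279618 (mod 784849).

279618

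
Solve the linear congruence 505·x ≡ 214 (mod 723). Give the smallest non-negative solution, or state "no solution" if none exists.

First find gcd(505, 723):
723 = 1×505 + 218
505 = 2×218 + 69
218 = 3×69 + 11
69 = 6×11 + 3
11 = 3×3 + 2
3 = 1×2 + 1
2 = 2×1 + 0
gcd = 1, so a unique solution mod 723 exists.
Back-substitute for the Bézout coefficients:
1 = 3 − 2
1 = −11 + 4·3
1 = 4·69 − 25·11
1 = −25·218 + 79·69
1 = 79·505 − 183·218
1 = −183·723 + 262·505
So 505·(262) ≡ 1 (mod 723), giving 505⁻¹ ≡ 262.
x ≡ 505⁻¹·214 ≡ 262·214 ≡ 397 (mod 723).

397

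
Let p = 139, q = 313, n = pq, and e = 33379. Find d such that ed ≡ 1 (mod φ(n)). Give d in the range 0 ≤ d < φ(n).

φ(n) = (p−1)(q−1) = 138·312 = 43056.
Need d with 33379·d ≡ 1 (mod 43056). Apply the extended Euclidean algorithm:
43056 = 1×33379 + 9677
33379 = 3×9677 + 4348
9677 = 2×4348 + 981
4348 = 4×981 + 424
981 = 2×424 + 133
424 = 3×133 + 25
133 = 5×25 + 8
25 = 3×8 + 1
8 = 8×1 + 0
Back-substitute:
1 = 25 − 3·8
1 = −3·133 + 16·25
1 = 16·424 − 51·133
1 = −51·981 + 118·424
1 = 118·4348 − 523·981
1 = −523·9677 + 1164·4348
1 = 1164·33379 − 4015·9677
1 = −4015·43056 + 5179·33379
So 33379·5179 ≡ 1 (mod 43056), hence d = 5179.

5179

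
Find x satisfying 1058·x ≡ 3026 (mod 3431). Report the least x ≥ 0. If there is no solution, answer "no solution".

1540

First find gcd(1058, 3431):
3431 = 3*1058 + 257
1058 = 4*257 + 30
257 = 8*30 + 17
30 = 1*17 + 13
17 = 1*13 + 4
13 = 3*4 + 1
4 = 4*1 + 0
gcd = 1, so a unique solution mod 3431 exists.
Back-substitute for the Bézout coefficients:
1 = 13 − 3·4
1 = −3·17 + 4·13
1 = 4·30 − 7·17
1 = −7·257 + 60·30
1 = 60·1058 − 247·257
1 = −247·3431 + 801·1058
So 1058·(801) ≡ 1 (mod 3431), giving 1058⁻¹ ≡ 801.
x ≡ 1058⁻¹·3026 ≡ 801·3026 ≡ 1540 (mod 3431).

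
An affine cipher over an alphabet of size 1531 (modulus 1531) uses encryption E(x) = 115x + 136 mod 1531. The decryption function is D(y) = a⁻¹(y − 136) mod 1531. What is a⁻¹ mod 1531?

Run Euclid on (1531, 115):
1531 = 13·115 + 36
115 = 3·36 + 7
36 = 5·7 + 1
7 = 7·1 + 0
gcd = 1, so the inverse exists. Back-substitute:
1 = 36 − 5·7
1 = −5·115 + 16·36
1 = 16·1531 − 213·115
Hence 115⁻¹ ≡ -213 ≡ 1318 (mod 1531).

1318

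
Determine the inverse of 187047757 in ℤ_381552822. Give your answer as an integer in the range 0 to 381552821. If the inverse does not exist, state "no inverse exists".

Apply the Euclidean algorithm to 381552822 and 187047757:
381552822 = 2·187047757 + 7457308
187047757 = 25·7457308 + 615057
7457308 = 12·615057 + 76624
615057 = 8·76624 + 2065
76624 = 37·2065 + 219
2065 = 9·219 + 94
219 = 2·94 + 31
94 = 3·31 + 1
31 = 31·1 + 0
The gcd is 1. Working backward:
1 = 94 − 3·31
1 = −3·219 + 7·94
1 = 7·2065 − 66·219
1 = −66·76624 + 2449·2065
1 = 2449·615057 − 19658·76624
1 = −19658·7457308 + 238345·615057
1 = 238345·187047757 − 5978283·7457308
1 = −5978283·381552822 + 12194911·187047757
So 187047757·12194911 ≡ 1 (mod 381552822).

12194911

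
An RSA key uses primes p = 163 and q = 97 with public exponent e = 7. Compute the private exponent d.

8887

φ(n) = (p−1)(q−1) = 162·96 = 15552.
Need d with 7·d ≡ 1 (mod 15552). Apply the extended Euclidean algorithm:
15552 = 2221·7 + 5
7 = 1·5 + 2
5 = 2·2 + 1
2 = 2·1 + 0
Back-substitute:
1 = 5 − 2·2
1 = −2·7 + 3·5
1 = 3·15552 − 6665·7
So 7·(-6665) ≡ 1 (mod 15552), hence d ≡ -6665 ≡ 8887 (mod 15552).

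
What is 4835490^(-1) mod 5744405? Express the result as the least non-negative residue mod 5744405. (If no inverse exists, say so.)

no inverse exists

Euclidean algorithm on 5744405, 4835490:
5744405 = 1*4835490 + 908915
4835490 = 5*908915 + 290915
908915 = 3*290915 + 36170
290915 = 8*36170 + 1555
36170 = 23*1555 + 405
1555 = 3*405 + 340
405 = 1*340 + 65
340 = 5*65 + 15
65 = 4*15 + 5
15 = 3*5 + 0
Since gcd = 5 > 1, 4835490 is not a unit mod 5744405.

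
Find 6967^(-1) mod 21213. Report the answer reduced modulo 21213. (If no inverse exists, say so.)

7003

Run Euclid on (21213, 6967):
21213 = 3*6967 + 312
6967 = 22*312 + 103
312 = 3*103 + 3
103 = 34*3 + 1
3 = 3*1 + 0
The gcd is 1. Working backward:
1 = 103 − 34·3
1 = −34·312 + 103·103
1 = 103·6967 − 2300·312
1 = −2300·21213 + 7003·6967
So 6967·7003 ≡ 1 (mod 21213).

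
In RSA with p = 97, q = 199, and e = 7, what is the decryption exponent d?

5431

φ(n) = (p−1)(q−1) = 96·198 = 19008.
Need d with 7·d ≡ 1 (mod 19008). Apply the extended Euclidean algorithm:
19008 = 2715×7 + 3
7 = 2×3 + 1
3 = 3×1 + 0
Back-substitute:
1 = 7 − 2·3
1 = −2·19008 + 5431·7
So 7·5431 ≡ 1 (mod 19008), hence d = 5431.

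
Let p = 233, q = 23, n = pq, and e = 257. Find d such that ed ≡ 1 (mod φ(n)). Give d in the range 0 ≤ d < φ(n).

993

φ(n) = (p−1)(q−1) = 232·22 = 5104.
Need d with 257·d ≡ 1 (mod 5104). Apply the extended Euclidean algorithm:
5104 = 19*257 + 221
257 = 1*221 + 36
221 = 6*36 + 5
36 = 7*5 + 1
5 = 5*1 + 0
Back-substitute:
1 = 36 − 7·5
1 = −7·221 + 43·36
1 = 43·257 − 50·221
1 = −50·5104 + 993·257
So 257·993 ≡ 1 (mod 5104), hence d = 993.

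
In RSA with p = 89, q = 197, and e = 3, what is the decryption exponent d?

11499

φ(n) = (p−1)(q−1) = 88·196 = 17248.
Need d with 3·d ≡ 1 (mod 17248). Apply the extended Euclidean algorithm:
17248 = 5749*3 + 1
3 = 3*1 + 0
Back-substitute:
1 = 17248 − 5749·3
So 3·(-5749) ≡ 1 (mod 17248), hence d ≡ -5749 ≡ 11499 (mod 17248).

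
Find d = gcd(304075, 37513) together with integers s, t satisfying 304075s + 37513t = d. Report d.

1

Repeated division:
304075 = 8*37513 + 3971
37513 = 9*3971 + 1774
3971 = 2*1774 + 423
1774 = 4*423 + 82
423 = 5*82 + 13
82 = 6*13 + 4
13 = 3*4 + 1
4 = 4*1 + 0
gcd(304075, 37513) = 1.
Back-substituting:
1 = 13 − 3·4
1 = −3·82 + 19·13
1 = 19·423 − 98·82
1 = −98·1774 + 411·423
1 = 411·3971 − 920·1774
1 = −920·37513 + 8691·3971
1 = 8691·304075 − 70448·37513
So 1 = (8691)·304075 + (-70448)·37513.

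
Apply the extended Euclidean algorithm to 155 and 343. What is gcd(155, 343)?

Euclidean algorithm:
343 = 2·155 + 33
155 = 4·33 + 23
33 = 1·23 + 10
23 = 2·10 + 3
10 = 3·3 + 1
3 = 3·1 + 0
gcd(155, 343) = 1.
Back-substituting:
1 = 10 − 3·3
1 = −3·23 + 7·10
1 = 7·33 − 10·23
1 = −10·155 + 47·33
1 = 47·343 − 104·155
So 1 = (47)·343 + (-104)·155.

1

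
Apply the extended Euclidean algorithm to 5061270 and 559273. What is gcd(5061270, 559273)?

Apply Euclid's algorithm to 5061270 and 559273:
5061270 = 9*559273 + 27813
559273 = 20*27813 + 3013
27813 = 9*3013 + 696
3013 = 4*696 + 229
696 = 3*229 + 9
229 = 25*9 + 4
9 = 2*4 + 1
4 = 4*1 + 0
gcd(5061270, 559273) = 1.
Working backward:
1 = 9 − 2·4
1 = −2·229 + 51·9
1 = 51·696 − 155·229
1 = −155·3013 + 671·696
1 = 671·27813 − 6194·3013
1 = −6194·559273 + 124551·27813
1 = 124551·5061270 − 1127153·559273
So 1 = (124551)·5061270 + (-1127153)·559273.

1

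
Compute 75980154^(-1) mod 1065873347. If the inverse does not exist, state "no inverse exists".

42208008

Apply the Euclidean algorithm to 1065873347 and 75980154:
1065873347 = 14*75980154 + 2151191
75980154 = 35*2151191 + 688469
2151191 = 3*688469 + 85784
688469 = 8*85784 + 2197
85784 = 39*2197 + 101
2197 = 21*101 + 76
101 = 1*76 + 25
76 = 3*25 + 1
25 = 25*1 + 0
Since gcd(75980154, 1065873347) = 1, back-substitute to write 1 as a combination:
1 = 76 − 3·25
1 = −3·101 + 4·76
1 = 4·2197 − 87·101
1 = −87·85784 + 3397·2197
1 = 3397·688469 − 27263·85784
1 = −27263·2151191 + 85186·688469
1 = 85186·75980154 − 3008773·2151191
1 = −3008773·1065873347 + 42208008·75980154
So 75980154·42208008 ≡ 1 (mod 1065873347).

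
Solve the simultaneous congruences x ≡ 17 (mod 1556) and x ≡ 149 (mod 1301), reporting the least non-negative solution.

Write x = 17 + 1556·k. Then 1556·k ≡ 149 − 17 ≡ 132 (mod 1301).
Need 1556⁻¹ mod 1301. Extended Euclid on (1301, 255):
1301 = 5·255 + 26
255 = 9·26 + 21
26 = 1·21 + 5
21 = 4·5 + 1
5 = 5·1 + 0
Back-substitute:
1 = 21 − 4·5
1 = −4·26 + 5·21
1 = 5·255 − 49·26
1 = −49·1301 + 250·255
1556⁻¹ ≡ 250 (mod 1301), so k ≡ 250·132 ≡ 475 (mod 1301).
x = 17 + 1556·475 = 739117.

739117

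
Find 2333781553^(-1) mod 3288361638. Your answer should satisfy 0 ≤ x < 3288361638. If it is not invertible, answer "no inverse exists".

2820308011

gcd(3288361638, 2333781553) by repeated division:
3288361638 = 1·2333781553 + 954580085
2333781553 = 2·954580085 + 424621383
954580085 = 2·424621383 + 105337319
424621383 = 4·105337319 + 3272107
105337319 = 32·3272107 + 629895
3272107 = 5·629895 + 122632
629895 = 5·122632 + 16735
122632 = 7·16735 + 5487
16735 = 3·5487 + 274
5487 = 20·274 + 7
274 = 39·7 + 1
7 = 7·1 + 0
gcd = 1, so the inverse exists. Back-substitute:
1 = 274 − 39·7
1 = −39·5487 + 781·274
1 = 781·16735 − 2382·5487
1 = −2382·122632 + 17455·16735
1 = 17455·629895 − 89657·122632
1 = −89657·3272107 + 465740·629895
1 = 465740·105337319 − 14993337·3272107
1 = −14993337·424621383 + 60439088·105337319
1 = 60439088·954580085 − 135871513·424621383
1 = −135871513·2333781553 + 332182114·954580085
1 = 332182114·3288361638 − 468053627·2333781553
Hence 2333781553⁻¹ ≡ -468053627 ≡ 2820308011 (mod 3288361638).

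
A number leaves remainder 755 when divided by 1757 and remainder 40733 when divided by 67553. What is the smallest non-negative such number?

78199554

Write x = 755 + 1757·k. Then 1757·k ≡ 40733 − 755 ≡ 39978 (mod 67553).
Need 1757⁻¹ mod 67553. Extended Euclid on (67553, 1757):
67553 = 38×1757 + 787
1757 = 2×787 + 183
787 = 4×183 + 55
183 = 3×55 + 18
55 = 3×18 + 1
18 = 18×1 + 0
Back-substitute:
1 = 55 − 3·18
1 = −3·183 + 10·55
1 = 10·787 − 43·183
1 = −43·1757 + 96·787
1 = 96·67553 − 3691·1757
1757⁻¹ ≡ 63862 (mod 67553), so k ≡ 63862·39978 ≡ 44507 (mod 67553).
x = 755 + 1757·44507 = 78199554.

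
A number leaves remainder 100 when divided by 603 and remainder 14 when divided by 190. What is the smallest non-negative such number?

Write x = 100 + 603·k. Then 603·k ≡ 14 − 100 ≡ 104 (mod 190).
Need 603⁻¹ mod 190. Extended Euclid on (190, 33):
190 = 5*33 + 25
33 = 1*25 + 8
25 = 3*8 + 1
8 = 8*1 + 0
Back-substitute:
1 = 25 − 3·8
1 = −3·33 + 4·25
1 = 4·190 − 23·33
603⁻¹ ≡ 167 (mod 190), so k ≡ 167·104 ≡ 78 (mod 190).
x = 100 + 603·78 = 47134.

47134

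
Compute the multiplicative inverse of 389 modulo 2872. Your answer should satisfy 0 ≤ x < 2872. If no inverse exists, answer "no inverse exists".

2525

Run Euclid on (2872, 389):
2872 = 7*389 + 149
389 = 2*149 + 91
149 = 1*91 + 58
91 = 1*58 + 33
58 = 1*33 + 25
33 = 1*25 + 8
25 = 3*8 + 1
8 = 8*1 + 0
gcd = 1, so the inverse exists. Back-substitute:
1 = 25 − 3·8
1 = −3·33 + 4·25
1 = 4·58 − 7·33
1 = −7·91 + 11·58
1 = 11·149 − 18·91
1 = −18·389 + 47·149
1 = 47·2872 − 347·389
Thus 389·(-347) ≡ 1 (mod 2872); reducing, -347 mod 2872 = 2525.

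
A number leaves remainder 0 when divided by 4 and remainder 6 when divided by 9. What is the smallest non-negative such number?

24

Write x = 0 + 4·k. Then 4·k ≡ 6 − 0 ≡ 6 (mod 9).
Need 4⁻¹ mod 9. Extended Euclid on (9, 4):
9 = 2*4 + 1
4 = 4*1 + 0
Back-substitute:
1 = 9 − 2·4
4⁻¹ ≡ 7 (mod 9), so k ≡ 7·6 ≡ 6 (mod 9).
x = 0 + 4·6 = 24.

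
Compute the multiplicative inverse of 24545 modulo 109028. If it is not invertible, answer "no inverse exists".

73017

Apply the Euclidean algorithm to 109028 and 24545:
109028 = 4×24545 + 10848
24545 = 2×10848 + 2849
10848 = 3×2849 + 2301
2849 = 1×2301 + 548
2301 = 4×548 + 109
548 = 5×109 + 3
109 = 36×3 + 1
3 = 3×1 + 0
gcd = 1, so the inverse exists. Back-substitute:
1 = 109 − 36·3
1 = −36·548 + 181·109
1 = 181·2301 − 760·548
1 = −760·2849 + 941·2301
1 = 941·10848 − 3583·2849
1 = −3583·24545 + 8107·10848
1 = 8107·109028 − 36011·24545
So 24545·(-36011) ≡ 1 (mod 109028), and -36011 ≡ 73017 (mod 109028).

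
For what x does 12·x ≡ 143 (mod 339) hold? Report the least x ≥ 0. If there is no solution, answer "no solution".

no solution

gcd(12, 339):
339 = 28*12 + 3
12 = 4*3 + 0
gcd = 3, but 3 ∤ 143, so the congruence has no solution.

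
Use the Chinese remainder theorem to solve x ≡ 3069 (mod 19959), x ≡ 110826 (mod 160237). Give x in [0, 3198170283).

3128097303

Write x = 3069 + 19959·k. Then 19959·k ≡ 110826 − 3069 ≡ 107757 (mod 160237).
Need 19959⁻¹ mod 160237. Extended Euclid on (160237, 19959):
160237 = 8×19959 + 565
19959 = 35×565 + 184
565 = 3×184 + 13
184 = 14×13 + 2
13 = 6×2 + 1
2 = 2×1 + 0
Back-substitute:
1 = 13 − 6·2
1 = −6·184 + 85·13
1 = 85·565 − 261·184
1 = −261·19959 + 9220·565
1 = 9220·160237 − 74021·19959
19959⁻¹ ≡ 86216 (mod 160237), so k ≡ 86216·107757 ≡ 156726 (mod 160237).
x = 3069 + 19959·156726 = 3128097303.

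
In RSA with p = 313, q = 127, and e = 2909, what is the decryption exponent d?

22325

φ(n) = (p−1)(q−1) = 312·126 = 39312.
Need d with 2909·d ≡ 1 (mod 39312). Apply the extended Euclidean algorithm:
39312 = 13×2909 + 1495
2909 = 1×1495 + 1414
1495 = 1×1414 + 81
1414 = 17×81 + 37
81 = 2×37 + 7
37 = 5×7 + 2
7 = 3×2 + 1
2 = 2×1 + 0
Back-substitute:
1 = 7 − 3·2
1 = −3·37 + 16·7
1 = 16·81 − 35·37
1 = −35·1414 + 611·81
1 = 611·1495 − 646·1414
1 = −646·2909 + 1257·1495
1 = 1257·39312 − 16987·2909
So 2909·(-16987) ≡ 1 (mod 39312), hence d ≡ -16987 ≡ 22325 (mod 39312).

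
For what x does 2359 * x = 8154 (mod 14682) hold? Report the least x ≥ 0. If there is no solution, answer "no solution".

First find gcd(2359, 14682):
14682 = 6·2359 + 528
2359 = 4·528 + 247
528 = 2·247 + 34
247 = 7·34 + 9
34 = 3·9 + 7
9 = 1·7 + 2
7 = 3·2 + 1
2 = 2·1 + 0
gcd = 1, so a unique solution mod 14682 exists.
Back-substitute for the Bézout coefficients:
1 = 7 − 3·2
1 = −3·9 + 4·7
1 = 4·34 − 15·9
1 = −15·247 + 109·34
1 = 109·528 − 233·247
1 = −233·2359 + 1041·528
1 = 1041·14682 − 6479·2359
So 2359·(-6479) ≡ 1 (mod 14682), giving 2359⁻¹ ≡ 8203.
x ≡ 2359⁻¹·8154 ≡ 8203·8154 ≡ 10752 (mod 14682).

10752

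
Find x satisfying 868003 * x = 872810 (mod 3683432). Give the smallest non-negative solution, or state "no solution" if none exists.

1057694

First find gcd(868003, 3683432):
3683432 = 4·868003 + 211420
868003 = 4·211420 + 22323
211420 = 9·22323 + 10513
22323 = 2·10513 + 1297
10513 = 8·1297 + 137
1297 = 9·137 + 64
137 = 2·64 + 9
64 = 7·9 + 1
9 = 9·1 + 0
gcd = 1, so a unique solution mod 3683432 exists.
Back-substitute for the Bézout coefficients:
1 = 64 − 7·9
1 = −7·137 + 15·64
1 = 15·1297 − 142·137
1 = −142·10513 + 1151·1297
1 = 1151·22323 − 2444·10513
1 = −2444·211420 + 23147·22323
1 = 23147·868003 − 95032·211420
1 = −95032·3683432 + 403275·868003
So 868003·(403275) ≡ 1 (mod 3683432), giving 868003⁻¹ ≡ 403275.
x ≡ 868003⁻¹·872810 ≡ 403275·872810 ≡ 1057694 (mod 3683432).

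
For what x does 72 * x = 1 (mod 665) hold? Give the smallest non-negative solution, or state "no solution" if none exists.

First find gcd(72, 665):
665 = 9×72 + 17
72 = 4×17 + 4
17 = 4×4 + 1
4 = 4×1 + 0
gcd = 1, so a unique solution mod 665 exists.
Back-substitute for the Bézout coefficients:
1 = 17 − 4·4
1 = −4·72 + 17·17
1 = 17·665 − 157·72
So 72·(-157) ≡ 1 (mod 665), giving 72⁻¹ ≡ 508.
x ≡ 72⁻¹·1 ≡ 508·1 ≡ 508 (mod 665).

508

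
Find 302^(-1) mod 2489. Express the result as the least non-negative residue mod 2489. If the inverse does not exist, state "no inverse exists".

Run Euclid on (2489, 302):
2489 = 8×302 + 73
302 = 4×73 + 10
73 = 7×10 + 3
10 = 3×3 + 1
3 = 3×1 + 0
The gcd is 1. Working backward:
1 = 10 − 3·3
1 = −3·73 + 22·10
1 = 22·302 − 91·73
1 = −91·2489 + 750·302
So 302·750 ≡ 1 (mod 2489).

750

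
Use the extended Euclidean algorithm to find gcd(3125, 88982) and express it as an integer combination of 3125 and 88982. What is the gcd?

Apply Euclid's algorithm to 88982 and 3125:
88982 = 28*3125 + 1482
3125 = 2*1482 + 161
1482 = 9*161 + 33
161 = 4*33 + 29
33 = 1*29 + 4
29 = 7*4 + 1
4 = 4*1 + 0
gcd(3125, 88982) = 1.
Express as a combination:
1 = 29 − 7·4
1 = −7·33 + 8·29
1 = 8·161 − 39·33
1 = −39·1482 + 359·161
1 = 359·3125 − 757·1482
1 = −757·88982 + 21555·3125
So 1 = (-757)·88982 + (21555)·3125.

1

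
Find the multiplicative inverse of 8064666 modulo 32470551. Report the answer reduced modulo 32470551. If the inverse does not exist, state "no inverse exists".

no inverse exists

Compute gcd(8064666, 32470551):
32470551 = 4*8064666 + 211887
8064666 = 38*211887 + 12960
211887 = 16*12960 + 4527
12960 = 2*4527 + 3906
4527 = 1*3906 + 621
3906 = 6*621 + 180
621 = 3*180 + 81
180 = 2*81 + 18
81 = 4*18 + 9
18 = 2*9 + 0
The gcd is 9, not 1, hence no inverse exists.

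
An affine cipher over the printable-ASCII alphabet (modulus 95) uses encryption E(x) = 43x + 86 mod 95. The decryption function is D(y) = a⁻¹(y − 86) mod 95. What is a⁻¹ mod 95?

42

Apply the Euclidean algorithm to 95 and 43:
95 = 2·43 + 9
43 = 4·9 + 7
9 = 1·7 + 2
7 = 3·2 + 1
2 = 2·1 + 0
gcd = 1, so the inverse exists. Back-substitute:
1 = 7 − 3·2
1 = −3·9 + 4·7
1 = 4·43 − 19·9
1 = −19·95 + 42·43
So 43·42 ≡ 1 (mod 95).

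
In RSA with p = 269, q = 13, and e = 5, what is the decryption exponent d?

2573

φ(n) = (p−1)(q−1) = 268·12 = 3216.
Need d with 5·d ≡ 1 (mod 3216). Apply the extended Euclidean algorithm:
3216 = 643*5 + 1
5 = 5*1 + 0
Back-substitute:
1 = 3216 − 643·5
So 5·(-643) ≡ 1 (mod 3216), hence d ≡ -643 ≡ 2573 (mod 3216).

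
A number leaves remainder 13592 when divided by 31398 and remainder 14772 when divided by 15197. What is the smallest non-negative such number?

34268810

Write x = 13592 + 31398·k. Then 31398·k ≡ 14772 − 13592 ≡ 1180 (mod 15197).
Need 31398⁻¹ mod 15197. Extended Euclid on (15197, 1004):
15197 = 15*1004 + 137
1004 = 7*137 + 45
137 = 3*45 + 2
45 = 22*2 + 1
2 = 2*1 + 0
Back-substitute:
1 = 45 − 22·2
1 = −22·137 + 67·45
1 = 67·1004 − 491·137
1 = −491·15197 + 7432·1004
31398⁻¹ ≡ 7432 (mod 15197), so k ≡ 7432·1180 ≡ 1091 (mod 15197).
x = 13592 + 31398·1091 = 34268810.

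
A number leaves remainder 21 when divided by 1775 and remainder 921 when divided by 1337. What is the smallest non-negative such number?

Write x = 21 + 1775·k. Then 1775·k ≡ 921 − 21 ≡ 900 (mod 1337).
Need 1775⁻¹ mod 1337. Extended Euclid on (1337, 438):
1337 = 3×438 + 23
438 = 19×23 + 1
23 = 23×1 + 0
Back-substitute:
1 = 438 − 19·23
1 = −19·1337 + 58·438
1775⁻¹ ≡ 58 (mod 1337), so k ≡ 58·900 ≡ 57 (mod 1337).
x = 21 + 1775·57 = 101196.

101196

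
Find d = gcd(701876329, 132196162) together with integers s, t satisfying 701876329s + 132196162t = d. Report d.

7

Apply Euclid's algorithm to 701876329 and 132196162:
701876329 = 5·132196162 + 40895519
132196162 = 3·40895519 + 9509605
40895519 = 4·9509605 + 2857099
9509605 = 3·2857099 + 938308
2857099 = 3·938308 + 42175
938308 = 22·42175 + 10458
42175 = 4·10458 + 343
10458 = 30·343 + 168
343 = 2·168 + 7
168 = 24·7 + 0
gcd(701876329, 132196162) = 7.
Working backward:
7 = 343 − 2·168
7 = −2·10458 + 61·343
7 = 61·42175 − 246·10458
7 = −246·938308 + 5473·42175
7 = 5473·2857099 − 16665·938308
7 = −16665·9509605 + 55468·2857099
7 = 55468·40895519 − 238537·9509605
7 = −238537·132196162 + 771079·40895519
7 = 771079·701876329 − 4093932·132196162
So 7 = (771079)·701876329 + (-4093932)·132196162.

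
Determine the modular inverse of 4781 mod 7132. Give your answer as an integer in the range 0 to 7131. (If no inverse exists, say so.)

Apply the Euclidean algorithm to 7132 and 4781:
7132 = 1×4781 + 2351
4781 = 2×2351 + 79
2351 = 29×79 + 60
79 = 1×60 + 19
60 = 3×19 + 3
19 = 6×3 + 1
3 = 3×1 + 0
gcd = 1, so the inverse exists. Back-substitute:
1 = 19 − 6·3
1 = −6·60 + 19·19
1 = 19·79 − 25·60
1 = −25·2351 + 744·79
1 = 744·4781 − 1513·2351
1 = −1513·7132 + 2257·4781
So 4781·2257 ≡ 1 (mod 7132).

2257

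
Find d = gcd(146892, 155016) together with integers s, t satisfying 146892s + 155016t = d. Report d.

Apply Euclid's algorithm to 155016 and 146892:
155016 = 1×146892 + 8124
146892 = 18×8124 + 660
8124 = 12×660 + 204
660 = 3×204 + 48
204 = 4×48 + 12
48 = 4×12 + 0
gcd(146892, 155016) = 12.
Working backward:
12 = 204 − 4·48
12 = −4·660 + 13·204
12 = 13·8124 − 160·660
12 = −160·146892 + 2893·8124
12 = 2893·155016 − 3053·146892
So 12 = (2893)·155016 + (-3053)·146892.

12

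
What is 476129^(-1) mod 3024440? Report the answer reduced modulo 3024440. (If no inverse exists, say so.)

Extended Euclidean algorithm:
3024440 = 6*476129 + 167666
476129 = 2*167666 + 140797
167666 = 1*140797 + 26869
140797 = 5*26869 + 6452
26869 = 4*6452 + 1061
6452 = 6*1061 + 86
1061 = 12*86 + 29
86 = 2*29 + 28
29 = 1*28 + 1
28 = 28*1 + 0
Since gcd(476129, 3024440) = 1, back-substitute to write 1 as a combination:
1 = 29 − 28
1 = −86 + 3·29
1 = 3·1061 − 37·86
1 = −37·6452 + 225·1061
1 = 225·26869 − 937·6452
1 = −937·140797 + 4910·26869
1 = 4910·167666 − 5847·140797
1 = −5847·476129 + 16604·167666
1 = 16604·3024440 − 105471·476129
So 476129·(-105471) ≡ 1 (mod 3024440), and -105471 ≡ 2918969 (mod 3024440).

2918969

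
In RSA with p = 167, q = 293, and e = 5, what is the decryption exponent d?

φ(n) = (p−1)(q−1) = 166·292 = 48472.
Need d with 5·d ≡ 1 (mod 48472). Apply the extended Euclidean algorithm:
48472 = 9694×5 + 2
5 = 2×2 + 1
2 = 2×1 + 0
Back-substitute:
1 = 5 − 2·2
1 = −2·48472 + 19389·5
So 5·19389 ≡ 1 (mod 48472), hence d = 19389.

19389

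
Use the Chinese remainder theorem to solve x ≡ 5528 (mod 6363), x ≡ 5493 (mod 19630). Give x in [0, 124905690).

73657253

Write x = 5528 + 6363·k. Then 6363·k ≡ 5493 − 5528 ≡ 19595 (mod 19630).
Need 6363⁻¹ mod 19630. Extended Euclid on (19630, 6363):
19630 = 3·6363 + 541
6363 = 11·541 + 412
541 = 1·412 + 129
412 = 3·129 + 25
129 = 5·25 + 4
25 = 6·4 + 1
4 = 4·1 + 0
Back-substitute:
1 = 25 − 6·4
1 = −6·129 + 31·25
1 = 31·412 − 99·129
1 = −99·541 + 130·412
1 = 130·6363 − 1529·541
1 = −1529·19630 + 4717·6363
6363⁻¹ ≡ 4717 (mod 19630), so k ≡ 4717·19595 ≡ 11575 (mod 19630).
x = 5528 + 6363·11575 = 73657253.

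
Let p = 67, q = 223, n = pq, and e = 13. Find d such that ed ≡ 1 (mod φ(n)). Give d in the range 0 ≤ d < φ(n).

φ(n) = (p−1)(q−1) = 66·222 = 14652.
Need d with 13·d ≡ 1 (mod 14652). Apply the extended Euclidean algorithm:
14652 = 1127·13 + 1
13 = 13·1 + 0
Back-substitute:
1 = 14652 − 1127·13
So 13·(-1127) ≡ 1 (mod 14652), hence d ≡ -1127 ≡ 13525 (mod 14652).

13525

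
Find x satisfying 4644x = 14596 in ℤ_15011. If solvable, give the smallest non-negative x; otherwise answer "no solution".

8084

First find gcd(4644, 15011):
15011 = 3×4644 + 1079
4644 = 4×1079 + 328
1079 = 3×328 + 95
328 = 3×95 + 43
95 = 2×43 + 9
43 = 4×9 + 7
9 = 1×7 + 2
7 = 3×2 + 1
2 = 2×1 + 0
gcd = 1, so a unique solution mod 15011 exists.
Back-substitute for the Bézout coefficients:
1 = 7 − 3·2
1 = −3·9 + 4·7
1 = 4·43 − 19·9
1 = −19·95 + 42·43
1 = 42·328 − 145·95
1 = −145·1079 + 477·328
1 = 477·4644 − 2053·1079
1 = −2053·15011 + 6636·4644
So 4644·(6636) ≡ 1 (mod 15011), giving 4644⁻¹ ≡ 6636.
x ≡ 4644⁻¹·14596 ≡ 6636·14596 ≡ 8084 (mod 15011).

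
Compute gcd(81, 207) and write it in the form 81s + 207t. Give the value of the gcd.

Euclidean algorithm:
207 = 2*81 + 45
81 = 1*45 + 36
45 = 1*36 + 9
36 = 4*9 + 0
gcd(81, 207) = 9.
Express as a combination:
9 = 45 − 36
9 = −81 + 2·45
9 = 2·207 − 5·81
So 9 = (2)·207 + (-5)·81.

9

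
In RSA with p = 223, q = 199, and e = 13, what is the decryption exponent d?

φ(n) = (p−1)(q−1) = 222·198 = 43956.
Need d with 13·d ≡ 1 (mod 43956). Apply the extended Euclidean algorithm:
43956 = 3381×13 + 3
13 = 4×3 + 1
3 = 3×1 + 0
Back-substitute:
1 = 13 − 4·3
1 = −4·43956 + 13525·13
So 13·13525 ≡ 1 (mod 43956), hence d = 13525.

13525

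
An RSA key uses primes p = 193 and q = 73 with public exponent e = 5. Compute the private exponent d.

φ(n) = (p−1)(q−1) = 192·72 = 13824.
Need d with 5·d ≡ 1 (mod 13824). Apply the extended Euclidean algorithm:
13824 = 2764·5 + 4
5 = 1·4 + 1
4 = 4·1 + 0
Back-substitute:
1 = 5 − 4
1 = −13824 + 2765·5
So 5·2765 ≡ 1 (mod 13824), hence d = 2765.

2765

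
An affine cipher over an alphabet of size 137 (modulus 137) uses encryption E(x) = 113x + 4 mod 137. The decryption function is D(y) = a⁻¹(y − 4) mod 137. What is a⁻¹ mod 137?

gcd(137, 113) by repeated division:
137 = 1×113 + 24
113 = 4×24 + 17
24 = 1×17 + 7
17 = 2×7 + 3
7 = 2×3 + 1
3 = 3×1 + 0
The gcd is 1. Working backward:
1 = 7 − 2·3
1 = −2·17 + 5·7
1 = 5·24 − 7·17
1 = −7·113 + 33·24
1 = 33·137 − 40·113
So 113·(-40) ≡ 1 (mod 137), and -40 ≡ 97 (mod 137).

97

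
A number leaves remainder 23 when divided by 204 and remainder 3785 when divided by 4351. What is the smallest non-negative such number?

395375

Write x = 23 + 204·k. Then 204·k ≡ 3785 − 23 ≡ 3762 (mod 4351).
Need 204⁻¹ mod 4351. Extended Euclid on (4351, 204):
4351 = 21*204 + 67
204 = 3*67 + 3
67 = 22*3 + 1
3 = 3*1 + 0
Back-substitute:
1 = 67 − 22·3
1 = −22·204 + 67·67
1 = 67·4351 − 1429·204
204⁻¹ ≡ 2922 (mod 4351), so k ≡ 2922·3762 ≡ 1938 (mod 4351).
x = 23 + 204·1938 = 395375.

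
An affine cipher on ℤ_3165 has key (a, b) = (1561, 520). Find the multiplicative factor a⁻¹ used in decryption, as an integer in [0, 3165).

736

Run Euclid on (3165, 1561):
3165 = 2*1561 + 43
1561 = 36*43 + 13
43 = 3*13 + 4
13 = 3*4 + 1
4 = 4*1 + 0
gcd = 1, so the inverse exists. Back-substitute:
1 = 13 − 3·4
1 = −3·43 + 10·13
1 = 10·1561 − 363·43
1 = −363·3165 + 736·1561
So 1561·736 ≡ 1 (mod 3165).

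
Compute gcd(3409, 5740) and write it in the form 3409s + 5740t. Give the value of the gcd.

7

Euclidean algorithm:
5740 = 1×3409 + 2331
3409 = 1×2331 + 1078
2331 = 2×1078 + 175
1078 = 6×175 + 28
175 = 6×28 + 7
28 = 4×7 + 0
gcd(3409, 5740) = 7.
Back-substituting:
7 = 175 − 6·28
7 = −6·1078 + 37·175
7 = 37·2331 − 80·1078
7 = −80·3409 + 117·2331
7 = 117·5740 − 197·3409
So 7 = (117)·5740 + (-197)·3409.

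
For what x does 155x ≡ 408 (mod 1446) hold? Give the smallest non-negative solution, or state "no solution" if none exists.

1374

First find gcd(155, 1446):
1446 = 9·155 + 51
155 = 3·51 + 2
51 = 25·2 + 1
2 = 2·1 + 0
gcd = 1, so a unique solution mod 1446 exists.
Back-substitute for the Bézout coefficients:
1 = 51 − 25·2
1 = −25·155 + 76·51
1 = 76·1446 − 709·155
So 155·(-709) ≡ 1 (mod 1446), giving 155⁻¹ ≡ 737.
x ≡ 155⁻¹·408 ≡ 737·408 ≡ 1374 (mod 1446).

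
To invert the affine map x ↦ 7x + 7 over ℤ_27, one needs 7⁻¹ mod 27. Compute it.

4

Apply the Euclidean algorithm to 27 and 7:
27 = 3×7 + 6
7 = 1×6 + 1
6 = 6×1 + 0
The gcd is 1. Working backward:
1 = 7 − 6
1 = −27 + 4·7
So 7·4 ≡ 1 (mod 27).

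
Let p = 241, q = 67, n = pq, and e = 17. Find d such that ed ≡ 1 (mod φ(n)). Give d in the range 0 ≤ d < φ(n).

φ(n) = (p−1)(q−1) = 240·66 = 15840.
Need d with 17·d ≡ 1 (mod 15840). Apply the extended Euclidean algorithm:
15840 = 931×17 + 13
17 = 1×13 + 4
13 = 3×4 + 1
4 = 4×1 + 0
Back-substitute:
1 = 13 − 3·4
1 = −3·17 + 4·13
1 = 4·15840 − 3727·17
So 17·(-3727) ≡ 1 (mod 15840), hence d ≡ -3727 ≡ 12113 (mod 15840).

12113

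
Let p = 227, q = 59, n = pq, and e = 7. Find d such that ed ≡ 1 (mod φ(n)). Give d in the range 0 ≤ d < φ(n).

φ(n) = (p−1)(q−1) = 226·58 = 13108.
Need d with 7·d ≡ 1 (mod 13108). Apply the extended Euclidean algorithm:
13108 = 1872·7 + 4
7 = 1·4 + 3
4 = 1·3 + 1
3 = 3·1 + 0
Back-substitute:
1 = 4 − 3
1 = −7 + 2·4
1 = 2·13108 − 3745·7
So 7·(-3745) ≡ 1 (mod 13108), hence d ≡ -3745 ≡ 9363 (mod 13108).

9363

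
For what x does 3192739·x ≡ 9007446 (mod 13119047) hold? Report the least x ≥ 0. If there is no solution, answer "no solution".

First find gcd(3192739, 13119047):
13119047 = 4·3192739 + 348091
3192739 = 9·348091 + 59920
348091 = 5·59920 + 48491
59920 = 1·48491 + 11429
48491 = 4·11429 + 2775
11429 = 4·2775 + 329
2775 = 8·329 + 143
329 = 2·143 + 43
143 = 3·43 + 14
43 = 3·14 + 1
14 = 14·1 + 0
gcd = 1, so a unique solution mod 13119047 exists.
Back-substitute for the Bézout coefficients:
1 = 43 − 3·14
1 = −3·143 + 10·43
1 = 10·329 − 23·143
1 = −23·2775 + 194·329
1 = 194·11429 − 799·2775
1 = −799·48491 + 3390·11429
1 = 3390·59920 − 4189·48491
1 = −4189·348091 + 24335·59920
1 = 24335·3192739 − 223204·348091
1 = −223204·13119047 + 917151·3192739
So 3192739·(917151) ≡ 1 (mod 13119047), giving 3192739⁻¹ ≡ 917151.
x ≡ 3192739⁻¹·9007446 ≡ 917151·9007446 ≡ 6139023 (mod 13119047).

6139023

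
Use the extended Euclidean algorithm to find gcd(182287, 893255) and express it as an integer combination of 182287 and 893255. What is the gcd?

Euclidean algorithm:
893255 = 4*182287 + 164107
182287 = 1*164107 + 18180
164107 = 9*18180 + 487
18180 = 37*487 + 161
487 = 3*161 + 4
161 = 40*4 + 1
4 = 4*1 + 0
gcd(182287, 893255) = 1.
Working backward:
1 = 161 − 40·4
1 = −40·487 + 121·161
1 = 121·18180 − 4517·487
1 = −4517·164107 + 40774·18180
1 = 40774·182287 − 45291·164107
1 = −45291·893255 + 221938·182287
So 1 = (-45291)·893255 + (221938)·182287.

1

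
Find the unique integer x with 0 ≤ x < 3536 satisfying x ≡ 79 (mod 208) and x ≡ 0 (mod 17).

2159

Write x = 79 + 208·k. Then 208·k ≡ 0 − 79 ≡ 6 (mod 17).
Need 208⁻¹ mod 17. Extended Euclid on (17, 4):
17 = 4·4 + 1
4 = 4·1 + 0
Back-substitute:
1 = 17 − 4·4
208⁻¹ ≡ 13 (mod 17), so k ≡ 13·6 ≡ 10 (mod 17).
x = 79 + 208·10 = 2159.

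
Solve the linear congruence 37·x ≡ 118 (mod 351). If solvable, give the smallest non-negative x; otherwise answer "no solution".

136

First find gcd(37, 351):
351 = 9*37 + 18
37 = 2*18 + 1
18 = 18*1 + 0
gcd = 1, so a unique solution mod 351 exists.
Back-substitute for the Bézout coefficients:
1 = 37 − 2·18
1 = −2·351 + 19·37
So 37·(19) ≡ 1 (mod 351), giving 37⁻¹ ≡ 19.
x ≡ 37⁻¹·118 ≡ 19·118 ≡ 136 (mod 351).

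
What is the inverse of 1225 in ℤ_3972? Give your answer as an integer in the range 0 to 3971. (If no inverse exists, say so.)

gcd(3972, 1225) by repeated division:
3972 = 3·1225 + 297
1225 = 4·297 + 37
297 = 8·37 + 1
37 = 37·1 + 0
gcd = 1, so the inverse exists. Back-substitute:
1 = 297 − 8·37
1 = −8·1225 + 33·297
1 = 33·3972 − 107·1225
Thus 1225·(-107) ≡ 1 (mod 3972); reducing, -107 mod 3972 = 3865.

3865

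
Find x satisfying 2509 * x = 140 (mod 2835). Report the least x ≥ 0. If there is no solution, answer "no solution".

First find gcd(2509, 2835):
2835 = 1·2509 + 326
2509 = 7·326 + 227
326 = 1·227 + 99
227 = 2·99 + 29
99 = 3·29 + 12
29 = 2·12 + 5
12 = 2·5 + 2
5 = 2·2 + 1
2 = 2·1 + 0
gcd = 1, so a unique solution mod 2835 exists.
Back-substitute for the Bézout coefficients:
1 = 5 − 2·2
1 = −2·12 + 5·5
1 = 5·29 − 12·12
1 = −12·99 + 41·29
1 = 41·227 − 94·99
1 = −94·326 + 135·227
1 = 135·2509 − 1039·326
1 = −1039·2835 + 1174·2509
So 2509·(1174) ≡ 1 (mod 2835), giving 2509⁻¹ ≡ 1174.
x ≡ 2509⁻¹·140 ≡ 1174·140 ≡ 2765 (mod 2835).

2765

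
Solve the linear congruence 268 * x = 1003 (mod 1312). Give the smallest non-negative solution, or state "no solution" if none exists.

gcd(268, 1312):
1312 = 4·268 + 240
268 = 1·240 + 28
240 = 8·28 + 16
28 = 1·16 + 12
16 = 1·12 + 4
12 = 3·4 + 0
gcd = 4, but 4 ∤ 1003, so the congruence has no solution.

no solution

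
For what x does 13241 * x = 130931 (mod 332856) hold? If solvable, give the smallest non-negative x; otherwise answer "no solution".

289075

First find gcd(13241, 332856):
332856 = 25*13241 + 1831
13241 = 7*1831 + 424
1831 = 4*424 + 135
424 = 3*135 + 19
135 = 7*19 + 2
19 = 9*2 + 1
2 = 2*1 + 0
gcd = 1, so a unique solution mod 332856 exists.
Back-substitute for the Bézout coefficients:
1 = 19 − 9·2
1 = −9·135 + 64·19
1 = 64·424 − 201·135
1 = −201·1831 + 868·424
1 = 868·13241 − 6277·1831
1 = −6277·332856 + 157793·13241
So 13241·(157793) ≡ 1 (mod 332856), giving 13241⁻¹ ≡ 157793.
x ≡ 13241⁻¹·130931 ≡ 157793·130931 ≡ 289075 (mod 332856).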